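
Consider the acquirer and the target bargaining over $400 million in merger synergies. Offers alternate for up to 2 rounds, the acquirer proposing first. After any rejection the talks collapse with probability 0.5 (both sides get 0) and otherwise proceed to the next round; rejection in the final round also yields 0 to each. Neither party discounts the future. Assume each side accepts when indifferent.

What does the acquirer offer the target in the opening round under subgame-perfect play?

200

Round 2 (the target proposes): the acquirer will accept anything ≥ 0, so the target offers 0 and keeps 400.
Round 1 (the acquirer proposes): rejecting gives the target an expected 0.5 × 400 = 200; the acquirer offers that and keeps 200.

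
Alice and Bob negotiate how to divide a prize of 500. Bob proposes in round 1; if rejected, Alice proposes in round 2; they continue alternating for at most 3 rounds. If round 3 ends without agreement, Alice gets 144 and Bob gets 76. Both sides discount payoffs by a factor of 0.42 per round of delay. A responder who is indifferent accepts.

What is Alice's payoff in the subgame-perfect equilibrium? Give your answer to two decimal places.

Round 3 (Bob proposes): Alice gets 144 if talks fail, so Bob offers 144 and keeps 356.
Round 2 (Alice proposes): Bob can get 356 next round, worth 0.42 × 356 = 149.52 now, so Alice offers 149.52, keeping 350.48.
Round 1 (Bob proposes): Alice can get 350.48 next round, worth 0.42 × 350.48 = 147.2016 now, so Bob offers 147.2016, keeping 352.7984.

147.20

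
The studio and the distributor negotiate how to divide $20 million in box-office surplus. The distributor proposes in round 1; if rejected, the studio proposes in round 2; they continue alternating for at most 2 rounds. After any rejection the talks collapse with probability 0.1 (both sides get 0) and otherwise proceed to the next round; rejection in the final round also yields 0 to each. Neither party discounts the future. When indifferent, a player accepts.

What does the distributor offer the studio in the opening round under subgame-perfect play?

18

Round 2 (the studio proposes): rejection yields 0 for the distributor; the studio offers 0 and keeps 20.
Round 1 (the distributor proposes): rejecting gives the studio an expected 0.9 × 20 = 18, so the distributor offers 18, keeping 2.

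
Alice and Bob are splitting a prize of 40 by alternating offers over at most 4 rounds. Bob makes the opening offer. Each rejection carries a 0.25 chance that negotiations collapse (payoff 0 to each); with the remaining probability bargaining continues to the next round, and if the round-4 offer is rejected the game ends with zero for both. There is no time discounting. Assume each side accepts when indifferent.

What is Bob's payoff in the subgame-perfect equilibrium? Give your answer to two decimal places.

15.63

By backward induction:
Round 4 (Alice proposes): rejection yields 0 for Bob; Alice offers 0 and keeps 40.
Round 3 (Bob proposes): rejecting gives Alice an expected 0.75 × 40 = 30, so Bob offers 30, keeping 10.
Round 2 (Alice proposes): rejecting gives Bob an expected 0.75 × 10 = 7.5; Alice offers that and keeps 32.5.
Round 1 (Bob proposes): rejecting gives Alice an expected 0.75 × 32.5 = 24.375. Bob offers 24.375 and keeps 40 − 24.375 = 15.625.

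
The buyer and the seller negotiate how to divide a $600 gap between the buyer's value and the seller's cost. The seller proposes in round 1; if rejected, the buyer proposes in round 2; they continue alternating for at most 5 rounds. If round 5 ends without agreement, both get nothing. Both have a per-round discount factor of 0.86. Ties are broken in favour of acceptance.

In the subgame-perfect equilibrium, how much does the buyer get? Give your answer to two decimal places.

125.67

Round 5 (the seller proposes): the buyer will accept anything ≥ 0, so the seller offers 0 and keeps 600.
Round 4 (the buyer proposes): the seller can get 600 next round, worth 0.86 × 600 = 516 now; the buyer offers that and keeps 84.
Round 3 (the seller proposes): the buyer can get 84 next round, worth 0.86 × 84 = 72.24 now, so the seller offers 72.24, keeping 527.76.
Round 2 (the buyer proposes): the seller can get 527.76 next round, worth 0.86 × 527.76 = 453.8736 now, so the buyer offers 453.8736, keeping 146.1264.
Round 1 (the seller proposes): the buyer can get 146.1264 next round, worth 0.86 × 146.1264 = 125.668704 now, so the seller offers 125.668704, keeping 474.331296.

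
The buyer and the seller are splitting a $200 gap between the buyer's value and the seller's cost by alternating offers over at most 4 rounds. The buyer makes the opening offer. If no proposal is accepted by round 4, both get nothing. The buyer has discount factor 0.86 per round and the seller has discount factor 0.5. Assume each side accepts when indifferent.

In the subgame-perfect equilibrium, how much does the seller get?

57

Round 4 (the seller proposes): the buyer will accept anything ≥ 0, so the seller offers 0 and keeps 200.
Round 3 (the buyer proposes): the seller can get 200 next round, worth 0.5 × 200 = 100 now; the buyer offers that and keeps 100.
Round 2 (the seller proposes): the buyer can get 100 next round, worth 0.86 × 100 = 86 now; the seller offers that and keeps 114.
Round 1 (the buyer proposes): the seller can get 114 next round, worth 0.5 × 114 = 57 now; the buyer offers that and keeps 143.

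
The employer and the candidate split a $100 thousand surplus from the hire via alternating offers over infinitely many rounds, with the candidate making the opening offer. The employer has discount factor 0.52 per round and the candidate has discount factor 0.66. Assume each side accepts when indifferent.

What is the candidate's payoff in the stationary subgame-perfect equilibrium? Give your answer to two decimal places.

73.08

When the candidate proposes, the employer accepts any offer worth at least 0.52 times what the employer would get by proposing next round; and vice versa.
This gives x = 100 − 0.52y and y = 100 − 0.66x, where x and y are each side's share when it proposes.
Hence (1 − 0.52·0.66)x = 100(1 − 0.52), i.e. 0.6568·x = 48.
x ≈ 73.0816; the employer's share is 100 − x ≈ 26.9184.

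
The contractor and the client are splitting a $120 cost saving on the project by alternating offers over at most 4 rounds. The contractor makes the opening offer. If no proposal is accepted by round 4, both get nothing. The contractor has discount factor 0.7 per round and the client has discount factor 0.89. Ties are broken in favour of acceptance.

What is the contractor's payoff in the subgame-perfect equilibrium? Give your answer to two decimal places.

Round 4 (the client proposes): the contractor will accept anything ≥ 0, so the client offers 0 and keeps 120.
Round 3 (the contractor proposes): the client can get 120 next round, worth 0.89 × 120 = 106.8 now, so the contractor offers 106.8, keeping 13.2.
Round 2 (the client proposes): the contractor can get 13.2 next round, worth 0.7 × 13.2 = 9.24 now. The client offers 9.24 and keeps 120 − 9.24 = 110.76.
Round 1 (the contractor proposes): the client can get 110.76 next round, worth 0.89 × 110.76 = 98.5764 now. The contractor offers 98.5764 and keeps 120 − 98.5764 = 21.4236.

21.42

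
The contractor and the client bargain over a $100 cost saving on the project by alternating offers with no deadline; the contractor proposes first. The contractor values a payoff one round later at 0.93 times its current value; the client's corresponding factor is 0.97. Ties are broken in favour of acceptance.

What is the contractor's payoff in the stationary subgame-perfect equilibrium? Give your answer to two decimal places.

30.64

When the contractor proposes, the client accepts any offer worth at least 0.97 times what the client would get by proposing next round; and vice versa.
This gives x = 100 − 0.97y and y = 100 − 0.93x, where x and y are each side's share when it proposes.
Hence (1 − 0.97·0.93)x = 100(1 − 0.97), i.e. 0.0979·x = 3.
x ≈ 30.6435; the client's share is 100 − x ≈ 69.3565.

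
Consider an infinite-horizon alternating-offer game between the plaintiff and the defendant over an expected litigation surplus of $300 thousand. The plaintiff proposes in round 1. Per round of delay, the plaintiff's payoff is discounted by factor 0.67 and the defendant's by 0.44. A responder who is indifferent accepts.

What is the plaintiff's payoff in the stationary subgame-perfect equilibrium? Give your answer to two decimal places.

Let x be the plaintiff's share when the plaintiff proposes and y be the defendant's share when the defendant proposes.
The defendant accepts iff offered ≥ 0.44·y, so x = 300 − 0.44y. Symmetrically y = 300 − 0.67x.
Substituting: x = 300 − 0.44(300 − 0.67x), giving x(1 − 0.67·0.44) = 300(1 − 0.44).
So x = 300 × 0.56 / 0.7052 ≈ 238.2303, and the defendant receives 300 − x ≈ 61.7697.

238.23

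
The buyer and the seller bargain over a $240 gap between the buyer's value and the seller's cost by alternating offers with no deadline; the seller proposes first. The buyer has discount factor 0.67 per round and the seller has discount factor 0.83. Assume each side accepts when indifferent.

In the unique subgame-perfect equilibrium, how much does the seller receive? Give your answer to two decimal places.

When the seller proposes, the buyer accepts any offer worth at least 0.67 times what the buyer would get by proposing next round; and vice versa.
This gives x = 240 − 0.67y and y = 240 − 0.83x, where x and y are each side's share when it proposes.
Hence (1 − 0.67·0.83)x = 240(1 − 0.67), i.e. 0.4439·x = 79.2.
x ≈ 178.4186; the buyer's share is 240 − x ≈ 61.5814.

178.42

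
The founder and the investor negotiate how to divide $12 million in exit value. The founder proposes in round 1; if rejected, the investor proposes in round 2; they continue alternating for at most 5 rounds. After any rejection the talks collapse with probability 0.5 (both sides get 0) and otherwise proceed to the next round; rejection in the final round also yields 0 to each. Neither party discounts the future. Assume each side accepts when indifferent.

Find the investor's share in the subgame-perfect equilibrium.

By backward induction:
Round 5 (the founder proposes): rejection yields 0 for the investor; the founder offers 0 and keeps 12.
Round 4 (the investor proposes): rejecting gives the founder an expected 0.5 × 12 = 6. The investor offers 6 and keeps 12 − 6 = 6.
Round 3 (the founder proposes): rejecting gives the investor an expected 0.5 × 6 = 3. The founder offers 3 and keeps 12 − 3 = 9.
Round 2 (the investor proposes): rejecting gives the founder an expected 0.5 × 9 = 4.5; the investor offers that and keeps 7.5.
Round 1 (the founder proposes): rejecting gives the investor an expected 0.5 × 7.5 = 3.75. The founder offers 3.75 and keeps 12 − 3.75 = 8.25.

3.75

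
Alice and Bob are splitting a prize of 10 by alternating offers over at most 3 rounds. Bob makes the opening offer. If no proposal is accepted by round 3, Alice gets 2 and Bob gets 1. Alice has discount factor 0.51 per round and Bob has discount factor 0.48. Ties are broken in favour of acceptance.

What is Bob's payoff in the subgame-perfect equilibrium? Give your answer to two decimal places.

Round 3 (Bob proposes): Alice gets 2 if talks fail, so Bob offers 2 and keeps 8.
Round 2 (Alice proposes): Bob can get 8 next round, worth 0.48 × 8 = 3.84 now; Alice offers that and keeps 6.16.
Round 1 (Bob proposes): Alice can get 6.16 next round, worth 0.51 × 6.16 = 3.1416 now, so Bob offers 3.1416, keeping 6.8584.

6.86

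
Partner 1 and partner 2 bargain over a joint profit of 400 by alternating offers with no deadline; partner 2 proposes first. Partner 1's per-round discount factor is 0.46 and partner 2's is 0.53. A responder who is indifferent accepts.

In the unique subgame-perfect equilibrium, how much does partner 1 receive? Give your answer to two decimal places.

In a stationary SPE each proposer offers the other exactly their discounted continuation value.
If partner 2 keeps x when proposing and partner 1 keeps y when proposing, then x = 400 − 0.46y and y = 400 − 0.53x.
Solving: x = 400(1 − 0.46) / (1 − 0.53·0.46) = 216 / 0.7562 ≈ 285.6387.
Partner 1 gets 400 − 285.6387 ≈ 114.3613.

114.36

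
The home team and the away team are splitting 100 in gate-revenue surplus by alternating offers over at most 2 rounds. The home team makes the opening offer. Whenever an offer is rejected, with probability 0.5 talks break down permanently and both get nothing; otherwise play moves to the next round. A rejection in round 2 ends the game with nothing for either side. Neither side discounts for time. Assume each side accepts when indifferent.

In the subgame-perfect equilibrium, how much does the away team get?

By backward induction:
Round 2 (the away team proposes): rejection yields 0 for the home team; the away team offers 0 and keeps 100.
Round 1 (the home team proposes): rejecting gives the away team an expected 0.5 × 100 = 50, so the home team offers 50, keeping 50.

50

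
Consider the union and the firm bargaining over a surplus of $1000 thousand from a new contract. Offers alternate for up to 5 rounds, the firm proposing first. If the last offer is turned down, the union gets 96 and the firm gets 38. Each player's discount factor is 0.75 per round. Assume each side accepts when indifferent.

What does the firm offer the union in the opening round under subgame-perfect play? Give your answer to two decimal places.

Round 5 (the firm proposes): the union gets 96 if talks fail, so the firm offers 96 and keeps 904.
Round 4 (the union proposes): the firm can get 904 next round, worth 0.75 × 904 = 678 now; the union offers that and keeps 322.
Round 3 (the firm proposes): the union can get 322 next round, worth 0.75 × 322 = 241.5 now, so the firm offers 241.5, keeping 758.5.
Round 2 (the union proposes): the firm can get 758.5 next round, worth 0.75 × 758.5 = 568.875 now; the union offers that and keeps 431.125.
Round 1 (the firm proposes): the union can get 431.125 next round, worth 0.75 × 431.125 = 323.34375 now. The firm offers 323.34375 and keeps 1000 − 323.34375 = 676.65625.

323.34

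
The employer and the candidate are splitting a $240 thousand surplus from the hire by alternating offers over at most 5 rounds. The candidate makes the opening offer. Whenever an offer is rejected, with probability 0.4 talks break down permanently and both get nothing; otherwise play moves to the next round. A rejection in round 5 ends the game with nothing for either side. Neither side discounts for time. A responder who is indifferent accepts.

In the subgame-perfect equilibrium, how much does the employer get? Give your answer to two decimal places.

78.34

Round 5 (the candidate proposes): rejection yields 0 for the employer; the candidate offers 0 and keeps 240.
Round 4 (the employer proposes): rejecting gives the candidate an expected 0.6 × 240 = 144. The employer offers 144 and keeps 240 − 144 = 96.
Round 3 (the candidate proposes): rejecting gives the employer an expected 0.6 × 96 = 57.6; the candidate offers that and keeps 182.4.
Round 2 (the employer proposes): rejecting gives the candidate an expected 0.6 × 182.4 = 109.44, so the employer offers 109.44, keeping 130.56.
Round 1 (the candidate proposes): rejecting gives the employer an expected 0.6 × 130.56 = 78.336; the candidate offers that and keeps 161.664.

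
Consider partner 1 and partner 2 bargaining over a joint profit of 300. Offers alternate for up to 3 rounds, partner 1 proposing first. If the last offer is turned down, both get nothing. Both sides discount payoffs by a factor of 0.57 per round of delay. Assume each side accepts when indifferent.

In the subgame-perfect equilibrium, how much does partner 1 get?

226.47

Solve by backward induction from round 3.
Round 3 (partner 1 proposes): partner 2 will accept anything ≥ 0, so partner 1 offers 0 and keeps 300.
Round 2 (partner 2 proposes): partner 1 can get 300 next round, worth 0.57 × 300 = 171 now; partner 2 offers that and keeps 129.
Round 1 (partner 1 proposes): partner 2 can get 129 next round, worth 0.57 × 129 = 73.53 now. Partner 1 offers 73.53 and keeps 300 − 73.53 = 226.47.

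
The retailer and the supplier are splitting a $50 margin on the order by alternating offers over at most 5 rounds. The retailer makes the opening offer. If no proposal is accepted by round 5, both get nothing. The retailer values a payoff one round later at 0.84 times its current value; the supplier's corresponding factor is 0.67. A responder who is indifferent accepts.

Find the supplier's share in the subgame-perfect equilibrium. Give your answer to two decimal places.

Round 5 (the retailer proposes): rejection yields 0 for the supplier; the retailer offers 0 and keeps 50.
Round 4 (the supplier proposes): the retailer can get 50 next round, worth 0.84 × 50 = 42 now; the supplier offers that and keeps 8.
Round 3 (the retailer proposes): the supplier can get 8 next round, worth 0.67 × 8 = 5.36 now; the retailer offers that and keeps 44.64.
Round 2 (the supplier proposes): the retailer can get 44.64 next round, worth 0.84 × 44.64 = 37.4976 now; the supplier offers that and keeps 12.5024.
Round 1 (the retailer proposes): the supplier can get 12.5024 next round, worth 0.67 × 12.5024 = 8.376608 now; the retailer offers that and keeps 41.623392.

8.38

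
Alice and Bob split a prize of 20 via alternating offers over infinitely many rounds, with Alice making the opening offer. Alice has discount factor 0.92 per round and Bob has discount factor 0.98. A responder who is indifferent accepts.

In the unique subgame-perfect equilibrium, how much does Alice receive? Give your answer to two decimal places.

Let x be Alice's share when Alice proposes and y be Bob's share when Bob proposes.
Bob accepts iff offered ≥ 0.98·y, so x = 20 − 0.98y. Symmetrically y = 20 − 0.92x.
Substituting: x = 20 − 0.98(20 − 0.92x), giving x(1 − 0.92·0.98) = 20(1 − 0.98).
So x = 20 × 0.02 / 0.0984 ≈ 4.0650, and Bob receives 20 − x ≈ 15.9350.

4.07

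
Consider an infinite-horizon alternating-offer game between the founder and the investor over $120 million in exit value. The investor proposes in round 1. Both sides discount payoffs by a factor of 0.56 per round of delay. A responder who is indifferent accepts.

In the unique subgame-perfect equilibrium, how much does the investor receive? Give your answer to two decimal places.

76.92

When the investor proposes, the founder accepts any offer worth at least 0.56 times what the founder would get by proposing next round; and vice versa.
This gives x = 120 − 0.56y and y = 120 − 0.56x, where x and y are each side's share when it proposes.
Hence (1 − 0.56·0.56)x = 120(1 − 0.56), i.e. 0.6864·x = 52.8.
x ≈ 76.9231; the founder's share is 120 − x ≈ 43.0769.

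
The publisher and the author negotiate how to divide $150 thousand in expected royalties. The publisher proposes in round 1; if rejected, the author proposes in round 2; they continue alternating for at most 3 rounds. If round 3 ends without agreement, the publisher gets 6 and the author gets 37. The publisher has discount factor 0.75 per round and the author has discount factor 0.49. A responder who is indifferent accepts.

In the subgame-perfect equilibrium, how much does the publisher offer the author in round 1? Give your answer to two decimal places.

Round 3 (the publisher proposes): the author gets 37 if talks fail, so the publisher offers 37 and keeps 113.
Round 2 (the author proposes): the publisher can get 113 next round, worth 0.75 × 113 = 84.75 now; the author offers that and keeps 65.25.
Round 1 (the publisher proposes): the author can get 65.25 next round, worth 0.49 × 65.25 = 31.9725 now, so the publisher offers 31.9725, keeping 118.0275.

31.97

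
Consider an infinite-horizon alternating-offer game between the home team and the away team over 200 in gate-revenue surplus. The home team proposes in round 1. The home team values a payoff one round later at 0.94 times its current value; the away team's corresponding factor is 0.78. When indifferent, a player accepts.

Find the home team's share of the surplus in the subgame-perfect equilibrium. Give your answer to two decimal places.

164.92

Let x be the home team's share when the home team proposes and y be the away team's share when the away team proposes.
The away team accepts iff offered ≥ 0.78·y, so x = 200 − 0.78y. Symmetrically y = 200 − 0.94x.
Substituting: x = 200 − 0.78(200 − 0.94x), giving x(1 − 0.94·0.78) = 200(1 − 0.78).
So x = 200 × 0.22 / 0.2668 ≈ 164.9175, and the away team receives 200 − x ≈ 35.0825.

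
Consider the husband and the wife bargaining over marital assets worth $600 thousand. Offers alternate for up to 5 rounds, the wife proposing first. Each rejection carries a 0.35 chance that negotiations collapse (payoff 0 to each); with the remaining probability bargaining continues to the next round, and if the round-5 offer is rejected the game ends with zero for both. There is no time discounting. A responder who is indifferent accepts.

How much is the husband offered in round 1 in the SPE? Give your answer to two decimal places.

194.17

Round 5 (the wife proposes): the husband will accept anything ≥ 0, so the wife offers 0 and keeps 600.
Round 4 (the husband proposes): rejecting gives the wife an expected 0.65 × 600 = 390; the husband offers that and keeps 210.
Round 3 (the wife proposes): rejecting gives the husband an expected 0.65 × 210 = 136.5, so the wife offers 136.5, keeping 463.5.
Round 2 (the husband proposes): rejecting gives the wife an expected 0.65 × 463.5 = 301.275; the husband offers that and keeps 298.725.
Round 1 (the wife proposes): rejecting gives the husband an expected 0.65 × 298.725 = 194.17125. The wife offers 194.17125 and keeps 600 − 194.17125 = 405.82875.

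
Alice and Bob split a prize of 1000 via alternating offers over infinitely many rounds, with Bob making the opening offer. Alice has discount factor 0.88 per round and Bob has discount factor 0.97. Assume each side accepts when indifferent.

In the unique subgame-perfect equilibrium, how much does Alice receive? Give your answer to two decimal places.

In a stationary SPE each proposer offers the other exactly their discounted continuation value.
If Bob keeps x when proposing and Alice keeps y when proposing, then x = 1000 − 0.88y and y = 1000 − 0.97x.
Solving: x = 1000(1 − 0.88) / (1 − 0.97·0.88) = 120 / 0.1464 ≈ 819.6721.
Alice gets 1000 − 819.6721 ≈ 180.3279.

180.33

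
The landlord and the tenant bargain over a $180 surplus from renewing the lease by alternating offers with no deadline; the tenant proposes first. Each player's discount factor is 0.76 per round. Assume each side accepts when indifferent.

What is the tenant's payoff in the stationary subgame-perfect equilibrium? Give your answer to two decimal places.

102.27

When the tenant proposes, the landlord accepts any offer worth at least 0.76 times what the landlord would get by proposing next round; and vice versa.
This gives x = 180 − 0.76y and y = 180 − 0.76x, where x and y are each side's share when it proposes.
Hence (1 − 0.76·0.76)x = 180(1 − 0.76), i.e. 0.4224·x = 43.2.
x ≈ 102.2727; the landlord's share is 180 − x ≈ 77.7273.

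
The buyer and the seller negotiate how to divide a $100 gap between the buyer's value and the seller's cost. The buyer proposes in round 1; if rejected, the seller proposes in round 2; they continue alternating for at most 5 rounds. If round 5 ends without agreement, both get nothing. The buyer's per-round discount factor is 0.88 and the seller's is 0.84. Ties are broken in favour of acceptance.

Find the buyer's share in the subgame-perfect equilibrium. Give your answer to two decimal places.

Work backward from the last round.
Round 5 (the buyer proposes): rejection yields 0 for the seller; the buyer offers 0 and keeps 100.
Round 4 (the seller proposes): the buyer can get 100 next round, worth 0.88 × 100 = 88 now. The seller offers 88 and keeps 100 − 88 = 12.
Round 3 (the buyer proposes): the seller can get 12 next round, worth 0.84 × 12 = 10.08 now; the buyer offers that and keeps 89.92.
Round 2 (the seller proposes): the buyer can get 89.92 next round, worth 0.88 × 89.92 = 79.1296 now, so the seller offers 79.1296, keeping 20.8704.
Round 1 (the buyer proposes): the seller can get 20.8704 next round, worth 0.84 × 20.8704 = 17.531136 now. The buyer offers 17.531136 and keeps 100 − 17.531136 = 82.468864.

82.47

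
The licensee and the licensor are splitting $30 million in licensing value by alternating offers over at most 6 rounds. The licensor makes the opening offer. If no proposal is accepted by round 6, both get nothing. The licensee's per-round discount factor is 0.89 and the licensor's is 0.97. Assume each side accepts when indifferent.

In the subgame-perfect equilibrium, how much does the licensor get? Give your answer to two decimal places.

Round 6 (the licensee proposes): the licensor will accept anything ≥ 0, so the licensee offers 0 and keeps 30.
Round 5 (the licensor proposes): the licensee can get 30 next round, worth 0.89 × 30 = 26.7 now. The licensor offers 26.7 and keeps 30 − 26.7 = 3.3.
Round 4 (the licensee proposes): the licensor can get 3.3 next round, worth 0.97 × 3.3 = 3.201 now. The licensee offers 3.201 and keeps 30 − 3.201 = 26.799.
Round 3 (the licensor proposes): the licensee can get 26.799 next round, worth 0.89 × 26.799 = 23.85111 now. The licensor offers 23.85111 and keeps 30 − 23.85111 = 6.14889.
Round 2 (the licensee proposes): the licensor can get 6.14889 next round, worth 0.97 × 6.14889 = 5.9644233 now; the licensee offers that and keeps 24.0355767.
Round 1 (the licensor proposes): the licensee can get 24.0355767 next round, worth 0.89 × 24.0355767 = 21.391663263 now. The licensor offers 21.391663263 and keeps 30 − 21.391663263 = 8.608336737.

8.61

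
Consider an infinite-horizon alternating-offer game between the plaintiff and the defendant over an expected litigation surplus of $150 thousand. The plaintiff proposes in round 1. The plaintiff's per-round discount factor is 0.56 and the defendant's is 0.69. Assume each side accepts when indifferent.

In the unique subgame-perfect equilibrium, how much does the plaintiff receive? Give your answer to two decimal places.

75.78

Let x be the plaintiff's share when the plaintiff proposes and y be the defendant's share when the defendant proposes.
The defendant accepts iff offered ≥ 0.69·y, so x = 150 − 0.69y. Symmetrically y = 150 − 0.56x.
Substituting: x = 150 − 0.69(150 − 0.56x), giving x(1 − 0.56·0.69) = 150(1 − 0.69).
So x = 150 × 0.31 / 0.6136 ≈ 75.7823, and the defendant receives 150 − x ≈ 74.2177.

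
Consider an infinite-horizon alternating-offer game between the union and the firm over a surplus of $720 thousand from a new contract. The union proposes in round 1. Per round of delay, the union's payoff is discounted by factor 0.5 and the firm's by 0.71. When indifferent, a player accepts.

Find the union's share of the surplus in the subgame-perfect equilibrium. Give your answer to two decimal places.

323.72

In a stationary SPE each proposer offers the other exactly their discounted continuation value.
If the union keeps x when proposing and the firm keeps y when proposing, then x = 720 − 0.71y and y = 720 − 0.5x.
Solving: x = 720(1 − 0.71) / (1 − 0.5·0.71) = 208.8 / 0.645 ≈ 323.7209.
The firm gets 720 − 323.7209 ≈ 396.2791.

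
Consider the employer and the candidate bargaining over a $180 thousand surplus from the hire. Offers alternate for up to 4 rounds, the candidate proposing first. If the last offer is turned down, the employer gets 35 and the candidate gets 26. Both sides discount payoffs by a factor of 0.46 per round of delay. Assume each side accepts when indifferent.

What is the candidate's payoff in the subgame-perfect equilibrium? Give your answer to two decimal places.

120.30

Solve by backward induction from round 4.
Round 4 (the employer proposes): the candidate gets 26 if talks fail, so the employer offers 26 and keeps 154.
Round 3 (the candidate proposes): the employer can get 154 next round, worth 0.46 × 154 = 70.84 now. The candidate offers 70.84 and keeps 180 − 70.84 = 109.16.
Round 2 (the employer proposes): the candidate can get 109.16 next round, worth 0.46 × 109.16 = 50.2136 now; the employer offers that and keeps 129.7864.
Round 1 (the candidate proposes): the employer can get 129.7864 next round, worth 0.46 × 129.7864 = 59.701744 now. The candidate offers 59.701744 and keeps 180 − 59.701744 = 120.298256.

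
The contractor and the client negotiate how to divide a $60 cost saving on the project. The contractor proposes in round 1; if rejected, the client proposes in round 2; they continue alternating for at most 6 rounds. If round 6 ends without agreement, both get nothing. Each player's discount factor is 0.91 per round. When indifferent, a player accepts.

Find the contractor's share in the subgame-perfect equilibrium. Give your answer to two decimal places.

13.57

Round 6 (the client proposes): the contractor will accept anything ≥ 0, so the client offers 0 and keeps 60.
Round 5 (the contractor proposes): the client can get 60 next round, worth 0.91 × 60 = 54.6 now; the contractor offers that and keeps 5.4.
Round 4 (the client proposes): the contractor can get 5.4 next round, worth 0.91 × 5.4 = 4.914 now; the client offers that and keeps 55.086.
Round 3 (the contractor proposes): the client can get 55.086 next round, worth 0.91 × 55.086 = 50.12826 now; the contractor offers that and keeps 9.87174.
Round 2 (the client proposes): the contractor can get 9.87174 next round, worth 0.91 × 9.87174 = 8.9832834 now, so the client offers 8.9832834, keeping 51.0167166.
Round 1 (the contractor proposes): the client can get 51.0167166 next round, worth 0.91 × 51.0167166 = 46.425212106 now. The contractor offers 46.425212106 and keeps 60 − 46.425212106 = 13.574787894.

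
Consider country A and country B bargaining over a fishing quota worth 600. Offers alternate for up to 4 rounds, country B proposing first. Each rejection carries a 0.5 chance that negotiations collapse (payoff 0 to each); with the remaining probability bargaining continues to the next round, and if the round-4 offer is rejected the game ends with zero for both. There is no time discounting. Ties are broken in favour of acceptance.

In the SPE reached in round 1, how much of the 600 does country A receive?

By backward induction:
Round 4 (country A proposes): rejection yields 0 for country B; country A offers 0 and keeps 600.
Round 3 (country B proposes): rejecting gives country A an expected 0.5 × 600 = 300, so country B offers 300, keeping 300.
Round 2 (country A proposes): rejecting gives country B an expected 0.5 × 300 = 150; country A offers that and keeps 450.
Round 1 (country B proposes): rejecting gives country A an expected 0.5 × 450 = 225; country B offers that and keeps 375.

225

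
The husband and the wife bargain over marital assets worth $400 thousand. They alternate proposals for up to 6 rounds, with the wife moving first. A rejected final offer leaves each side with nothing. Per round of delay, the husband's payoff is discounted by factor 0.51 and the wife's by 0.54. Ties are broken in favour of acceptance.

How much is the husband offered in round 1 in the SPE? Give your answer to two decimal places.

Round 6 (the husband proposes): rejection yields 0 for the wife; the husband offers 0 and keeps 400.
Round 5 (the wife proposes): the husband can get 400 next round, worth 0.51 × 400 = 204 now. The wife offers 204 and keeps 400 − 204 = 196.
Round 4 (the husband proposes): the wife can get 196 next round, worth 0.54 × 196 = 105.84 now, so the husband offers 105.84, keeping 294.16.
Round 3 (the wife proposes): the husband can get 294.16 next round, worth 0.51 × 294.16 = 150.0216 now. The wife offers 150.0216 and keeps 400 − 150.0216 = 249.9784.
Round 2 (the husband proposes): the wife can get 249.9784 next round, worth 0.54 × 249.9784 = 134.988336 now; the husband offers that and keeps 265.011664.
Round 1 (the wife proposes): the husband can get 265.011664 next round, worth 0.51 × 265.011664 = 135.15594864 now, so the wife offers 135.15594864, keeping 264.84405136.

135.16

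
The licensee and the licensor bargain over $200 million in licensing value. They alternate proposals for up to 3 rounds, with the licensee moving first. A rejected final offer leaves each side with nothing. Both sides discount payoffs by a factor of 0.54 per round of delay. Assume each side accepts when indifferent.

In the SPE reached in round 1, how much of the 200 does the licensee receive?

Round 3 (the licensee proposes): rejection yields 0 for the licensor; the licensee offers 0 and keeps 200.
Round 2 (the licensor proposes): the licensee can get 200 next round, worth 0.54 × 200 = 108 now, so the licensor offers 108, keeping 92.
Round 1 (the licensee proposes): the licensor can get 92 next round, worth 0.54 × 92 = 49.68 now; the licensee offers that and keeps 150.32.

150.32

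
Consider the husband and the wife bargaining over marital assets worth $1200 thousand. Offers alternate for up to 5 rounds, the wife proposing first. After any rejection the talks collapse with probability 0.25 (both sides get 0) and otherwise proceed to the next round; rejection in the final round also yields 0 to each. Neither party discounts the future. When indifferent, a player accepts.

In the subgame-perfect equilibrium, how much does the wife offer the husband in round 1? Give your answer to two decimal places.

Round 5 (the wife proposes): the husband will accept anything ≥ 0, so the wife offers 0 and keeps 1200.
Round 4 (the husband proposes): rejecting gives the wife an expected 0.75 × 1200 = 900; the husband offers that and keeps 300.
Round 3 (the wife proposes): rejecting gives the husband an expected 0.75 × 300 = 225. The wife offers 225 and keeps 1200 − 225 = 975.
Round 2 (the husband proposes): rejecting gives the wife an expected 0.75 × 975 = 731.25, so the husband offers 731.25, keeping 468.75.
Round 1 (the wife proposes): rejecting gives the husband an expected 0.75 × 468.75 = 351.5625. The wife offers 351.5625 and keeps 1200 − 351.5625 = 848.4375.

351.56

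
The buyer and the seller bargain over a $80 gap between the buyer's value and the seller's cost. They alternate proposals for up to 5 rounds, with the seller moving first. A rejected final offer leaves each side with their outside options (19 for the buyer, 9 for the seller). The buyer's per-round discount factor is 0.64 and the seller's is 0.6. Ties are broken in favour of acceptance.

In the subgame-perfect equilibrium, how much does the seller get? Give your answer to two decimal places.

Round 5 (the seller proposes): the buyer gets 19 if talks fail, so the seller offers 19 and keeps 61.
Round 4 (the buyer proposes): the seller can get 61 next round, worth 0.6 × 61 = 36.6 now, so the buyer offers 36.6, keeping 43.4.
Round 3 (the seller proposes): the buyer can get 43.4 next round, worth 0.64 × 43.4 = 27.776 now, so the seller offers 27.776, keeping 52.224.
Round 2 (the buyer proposes): the seller can get 52.224 next round, worth 0.6 × 52.224 = 31.3344 now, so the buyer offers 31.3344, keeping 48.6656.
Round 1 (the seller proposes): the buyer can get 48.6656 next round, worth 0.64 × 48.6656 = 31.145984 now; the seller offers that and keeps 48.854016.

48.85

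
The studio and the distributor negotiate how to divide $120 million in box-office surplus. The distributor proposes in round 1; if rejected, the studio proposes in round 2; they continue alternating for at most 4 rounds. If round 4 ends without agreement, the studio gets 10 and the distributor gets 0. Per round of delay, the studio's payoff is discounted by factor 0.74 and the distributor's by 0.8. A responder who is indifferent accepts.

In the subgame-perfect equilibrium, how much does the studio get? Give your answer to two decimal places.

70.33

Work backward from the last round.
Round 4 (the studio proposes): rejection yields 0 for the distributor; the studio offers 0 and keeps 120.
Round 3 (the distributor proposes): the studio can get 120 next round, worth 0.74 × 120 = 88.8 now; the distributor offers that and keeps 31.2.
Round 2 (the studio proposes): the distributor can get 31.2 next round, worth 0.8 × 31.2 = 24.96 now; the studio offers that and keeps 95.04.
Round 1 (the distributor proposes): the studio can get 95.04 next round, worth 0.74 × 95.04 = 70.3296 now; the distributor offers that and keeps 49.6704.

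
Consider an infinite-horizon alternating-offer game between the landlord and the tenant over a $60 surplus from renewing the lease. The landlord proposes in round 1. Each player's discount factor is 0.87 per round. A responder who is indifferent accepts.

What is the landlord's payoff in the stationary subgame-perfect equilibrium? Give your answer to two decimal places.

In a stationary SPE each proposer offers the other exactly their discounted continuation value.
If the landlord keeps x when proposing and the tenant keeps y when proposing, then x = 60 − 0.87y and y = 60 − 0.87x.
Solving: x = 60(1 − 0.87) / (1 − 0.87·0.87) = 7.8 / 0.2431 ≈ 32.0856.
The tenant gets 60 − 32.0856 ≈ 27.9144.

32.09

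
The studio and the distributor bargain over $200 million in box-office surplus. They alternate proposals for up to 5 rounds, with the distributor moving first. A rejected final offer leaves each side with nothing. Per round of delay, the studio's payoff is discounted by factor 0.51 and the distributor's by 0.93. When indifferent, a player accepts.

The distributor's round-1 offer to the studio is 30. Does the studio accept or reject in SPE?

Accept

Work out the studio's continuation value if the offer is rejected.
Round 5 (the distributor proposes): the studio will accept anything ≥ 0, so the distributor offers 0 and keeps 200.
Round 4 (the studio proposes): the distributor can get 200 next round, worth 0.93 × 200 = 186 now; the studio offers that and keeps 14.
Round 3 (the distributor proposes): the studio can get 14 next round, worth 0.51 × 14 = 7.14 now; the distributor offers that and keeps 192.86.
Round 2 (the studio proposes): the distributor can get 192.86 next round, worth 0.93 × 192.86 = 179.3598 now. The studio offers 179.3598 and keeps 200 − 179.3598 = 20.6402.
So by rejecting in round 1, the studio gets 20.6402 next round, worth 0.51 × 20.6402 = 10.526502 now.
Offer 30 ≥ 10.526502, so the studio accepts.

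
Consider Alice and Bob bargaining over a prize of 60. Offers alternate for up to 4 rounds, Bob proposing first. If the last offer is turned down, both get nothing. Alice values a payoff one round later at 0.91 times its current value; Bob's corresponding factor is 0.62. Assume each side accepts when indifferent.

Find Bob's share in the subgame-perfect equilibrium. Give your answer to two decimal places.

8.45

Round 4 (Alice proposes): rejection yields 0 for Bob; Alice offers 0 and keeps 60.
Round 3 (Bob proposes): Alice can get 60 next round, worth 0.91 × 60 = 54.6 now, so Bob offers 54.6, keeping 5.4.
Round 2 (Alice proposes): Bob can get 5.4 next round, worth 0.62 × 5.4 = 3.348 now. Alice offers 3.348 and keeps 60 − 3.348 = 56.652.
Round 1 (Bob proposes): Alice can get 56.652 next round, worth 0.91 × 56.652 = 51.55332 now, so Bob offers 51.55332, keeping 8.44668.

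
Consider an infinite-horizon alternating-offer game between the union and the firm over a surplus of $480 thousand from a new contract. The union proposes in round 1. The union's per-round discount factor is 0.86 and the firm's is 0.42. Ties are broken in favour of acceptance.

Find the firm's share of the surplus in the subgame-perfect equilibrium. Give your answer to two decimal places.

When the union proposes, the firm accepts any offer worth at least 0.42 times what the firm would get by proposing next round; and vice versa.
This gives x = 480 − 0.42y and y = 480 − 0.86x, where x and y are each side's share when it proposes.
Hence (1 − 0.42·0.86)x = 480(1 − 0.42), i.e. 0.6388·x = 278.4.
x ≈ 435.8172; the firm's share is 480 − x ≈ 44.1828.

44.18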